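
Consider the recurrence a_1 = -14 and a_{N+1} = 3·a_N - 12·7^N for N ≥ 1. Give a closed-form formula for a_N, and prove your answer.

a_N = 7·3^(N - 1) - 3·7^N

Computing the first terms: a_1 = -14, a_2 = -126, a_3 = -966. This suggests a_N = 7·3^(N - 1) - 3·7^N.
Base step (N = 1): the formula gives -14 = -14 = a_1.
Suppose the result is true for N = j, so a_j = 7·3^(j - 1) - 3·7^j.
Then a_{j+1} = 3·a_j - 12·7^j = 3·(7·3^(j - 1) - 3·7^j) - 12·7^j = 7·3^j - 3·7^(j + 1) = 7·3^((j+1) - 1) - 3·7^(j+1),
which is the claimed formula at N = j+1.
By the principle of mathematical induction, the result holds for all N ≥ 1.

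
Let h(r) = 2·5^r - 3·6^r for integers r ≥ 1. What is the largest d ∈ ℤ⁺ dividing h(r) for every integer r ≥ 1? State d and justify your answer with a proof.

d = 2

Computing the first values: h(1) = -8 and h(2) = -58; gcd(-8, -58) = 2, so d ≤ 2.
We prove 2 | 2·5^r - 3·6^r for all r ≥ 1 by induction on r.
When r = 1: h(1) = -8 = 2·(-4), so 2 | h(1).
Suppose the result is true for r = k, i.e. 2 | h(k). Then
h(k+1) − 6·h(k) = (2·5^(k+1) - 3·6^(k+1)) − 6·(2·5^k - 3·6^k) = (2)·5^k·(5 − 6) = (-2)·5^k. Since 2 | h(k) by the inductive hypothesis, 2 | 6·h(k); and 2 | -2 since -2 = 2·-1. Therefore 2 | h(k+1).
By the principle of mathematical induction, the result holds for all r ≥ 1.
Therefore the largest such d is 2.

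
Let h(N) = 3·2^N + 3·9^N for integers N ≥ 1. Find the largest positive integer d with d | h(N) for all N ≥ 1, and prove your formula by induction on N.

d = 3

Computing the first values: h(1) = 33 and h(2) = 255; gcd(33, 255) = 3, so d ≤ 3.
We prove 3 | 3·2^N + 3·9^N for all N ≥ 1 by induction on N.
For the base case N = 1: h(1) = 33 = 3·(11), so 3 | h(1).
Inductive step: assume the claim holds for N = m, i.e. 3 | h(m). Then
h(m+1) − 9·h(m) = (3·2^(m+1) + 3·9^(m+1)) − 9·(3·2^m + 3·9^m) = (3)·2^m·(2 − 9) = (-21)·2^m. Since 3 | h(m) by the inductive hypothesis, 3 | 9·h(m); and 3 | -21 since -21 = 3·-7. Therefore 3 | h(m+1).
By induction, the statement is established for all N ≥ 1.
Therefore the largest such d is 3.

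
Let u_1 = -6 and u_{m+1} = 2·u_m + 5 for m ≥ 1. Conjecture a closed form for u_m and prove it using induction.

Computing the first terms: u_1 = -6, u_2 = -7, u_3 = -9. This suggests u_m = -2^(m - 1) - 5.
Base step (m = 1): the formula gives -6 = -6 = u_1.
For the inductive step, assume it holds for an arbitrary i ≥ 1, so u_i = -2^(i - 1) - 5.
Then u_{i+1} = 2·u_i + 5 = 2·(-2^(i - 1) - 5) + 5 = -2^i - 5 = -2^((i+1) - 1) - 5,
which is the claimed formula at m = i+1.
By the principle of mathematical induction, the result holds for all m ≥ 1.

u_m = -2^(m - 1) - 5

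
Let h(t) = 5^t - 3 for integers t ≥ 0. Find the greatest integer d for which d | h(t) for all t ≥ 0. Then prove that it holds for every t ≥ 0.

d = 2

Computing the first values: h(0) = -2 and h(1) = 2; gcd(-2, 2) = 2, so d ≤ 2.
We prove 2 | 5^t - 3 for all t ≥ 0 by induction on t.
Base case (t = 0): h(0) = -2 = 2·(-1), so 2 | h(0).
Suppose the result is true for t = k, i.e. 2 | h(k). Then
h(k+1) = 5^(k+1) - 3 = 5·(5^k - 3) + 12 = 5·h(k) + 12. The first term is divisible by 2 by the inductive hypothesis, and 12 is divisible by 2. Hence 2 | h(k+1).
This completes the induction.
Therefore the largest such d is 2.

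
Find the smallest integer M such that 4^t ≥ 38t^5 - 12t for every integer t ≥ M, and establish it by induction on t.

At t = 11: 4194304 < 6119806, so the inequality fails and M ≥ 12. We prove 4^t ≥ 38t^5 - 12t for all t ≥ 12.
When t = 12: 4^t = 16777216 and 38t^5 - 12t = 9455472, so 16777216 ≥ 9455472.
Inductive step: assume the claim holds for t = r, so 4^r ≥ 38r^5 - 12r.
Then 4^(r + 1) = 4·(4^r) ≥ 4·(38r^5 - 12r).
Also, for r ≥ 12 we have 4·(38r^5 - 12r) ≥ 38(r+1)^5 - 12(r+1), since 4·(38r^5 - 12r) − (38(r+1)^5 - 12(r+1)) = 114r^5 - 190r^4 - 380r^3 - 380r^2 - 226r - 26, which is nonnegative for all r ≥ 12.
Combining, 4^(r + 1) ≥ 38(r+1)^5 - 12(r+1).
By induction, the statement is established for all t ≥ 12.
Hence the smallest such M is 12.

M = 12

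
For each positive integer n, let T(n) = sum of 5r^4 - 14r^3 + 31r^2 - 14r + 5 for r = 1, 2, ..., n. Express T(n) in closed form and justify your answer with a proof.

We claim T(n) = n(n^4 - n^3 + 5n^2 + 5n + 3) for all n ≥ 1.
Base step (n = 1): T(1) = 13, and the closed form gives 13. They agree.
Inductive step: assume the claim holds for n = r, so T(r) = r(r^4 - r^3 + 5r^2 + 5r + 3).
Then T(r+1) = T(r) + (5r^4 + 6r^3 + 19r^2 + 26r + 13) = (r(r^4 - r^3 + 5r^2 + 5r + 3)) + (5r^4 + 6r^3 + 19r^2 + 26r + 13).
Simplifying, T(r+1) = (r + 1)(r^4 + 3r^3 + 8r^2 + 16r + 13) = (r+1)((r+1)^4 - (r+1)^3 + 5(r+1)^2 + 5(r+1) + 3),
which is the closed form with n = r+1.
Hence, by induction on n, the claim holds for every n ≥ 1.

T(n) = n(n^4 - n^3 + 5n^2 + 5n + 3)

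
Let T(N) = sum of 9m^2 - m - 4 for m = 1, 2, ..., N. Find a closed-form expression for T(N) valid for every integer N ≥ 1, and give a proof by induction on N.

T(N) = N(3N^2 + 4N - 3)

We claim T(N) = N(3N^2 + 4N - 3) for all N ≥ 1.
Base step (N = 1): T(1) = 4, and the closed form gives 4. They agree.
For the inductive step, assume it holds for an arbitrary m ≥ 1, so T(m) = m(3m^2 + 4m - 3).
Then T(m+1) = T(m) + (-m + 9(m + 1)^2 - 5) = (m(3m^2 + 4m - 3)) + (-m + 9(m + 1)^2 - 5).
Simplifying, T(m+1) = (m + 1)(3m^2 + 10m + 4) = (m+1)(3(m+1)^2 + 4(m+1) - 3),
which is the closed form with N = m+1.
By induction, the statement is established for all N ≥ 1.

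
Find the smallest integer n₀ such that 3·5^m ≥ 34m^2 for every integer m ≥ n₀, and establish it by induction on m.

At m = 2: 75 < 136, so the inequality fails and n₀ ≥ 3. We prove 3·5^m ≥ 34m^2 for all m ≥ 3.
Base case (m = 3): 3·5^m = 375 and 34m^2 = 306, so 375 ≥ 306.
For the inductive step, assume it holds for an arbitrary p ≥ 3, so 3·5^p ≥ 34p^2.
Then 3·5^(p + 1) = 5·(3·5^p) ≥ 5·(34p^2).
Also, for p ≥ 3 we have 5·(34p^2) ≥ 34(p+1)^2, since 5 ≥ (1 + 1/p)^2 for all p ≥ 3.
Combining, 3·5^(p + 1) ≥ 34(p+1)^2.
This completes the induction.
Hence the smallest such n₀ is 3.

n₀ = 3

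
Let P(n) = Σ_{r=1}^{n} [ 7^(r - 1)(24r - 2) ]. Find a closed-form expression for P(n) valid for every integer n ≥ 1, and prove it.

We claim P(n) = 7^n(4n - 1) + 1 for all n ≥ 1.
For the base case n = 1: P(1) = 22, and the closed form gives 22. They agree.
For the inductive step, assume it holds for an arbitrary r ≥ 1, so P(r) = 7^r(4r - 1) + 1.
Then P(r+1) = P(r) + (7^r(24r + 22)) = (7^r(4r - 1) + 1) + (7^r(24r + 22)).
Simplifying, P(r+1) = 28·7^r·r + 21·7^r + 1 = 7^(r+1)(4(r+1) - 1) + 1,
which is the closed form with n = r+1.
By the principle of mathematical induction, the result holds for all n ≥ 1.

P(n) = 7^n(4n - 1) + 1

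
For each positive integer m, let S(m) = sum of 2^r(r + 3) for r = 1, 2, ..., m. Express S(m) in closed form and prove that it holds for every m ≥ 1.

We claim S(m) = 2·2^m(m + 2) - 4 for all m ≥ 1.
Base case (m = 1): S(1) = 8, and the closed form gives 8. They agree.
Inductive step: suppose the statement holds for some r ≥ 1, so S(r) = 2·2^r(r + 2) - 4.
Then S(r+1) = S(r) + (2^(r + 1)(r + 4)) = (2·2^r(r + 2) - 4) + (2^(r + 1)(r + 4)).
Simplifying, S(r+1) = 4·2^r·r + 12·2^r - 4 = 2·2^(r+1)((r+1) + 2) - 4,
which is the closed form with m = r+1.
By the principle of mathematical induction, the result holds for all m ≥ 1.

S(m) = 2·2^m(m + 2) - 4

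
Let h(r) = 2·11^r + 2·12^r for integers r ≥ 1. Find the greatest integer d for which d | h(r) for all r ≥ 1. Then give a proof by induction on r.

Computing the first values: h(1) = 46 and h(2) = 530; gcd(46, 530) = 2, so d ≤ 2.
We prove 2 | 2·11^r + 2·12^r for all r ≥ 1 by induction on r.
Base step (r = 1): h(1) = 46 = 2·(23), so 2 | h(1).
Inductive step: assume the claim holds for r = m, i.e. 2 | h(m). Then
h(m+1) − 12·h(m) = (2·11^(m+1) + 2·12^(m+1)) − 12·(2·11^m + 2·12^m) = (2)·11^m·(11 − 12) = (-2)·11^m. Since 2 | h(m) by the inductive hypothesis, 2 | 12·h(m); and 2 | -2 since -2 = 2·-1. Therefore 2 | h(m+1).
This completes the induction.
Therefore the largest such d is 2.

d = 2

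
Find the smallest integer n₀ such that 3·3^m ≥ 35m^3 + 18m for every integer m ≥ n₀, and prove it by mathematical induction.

At m = 7: 6561 < 12131, so the inequality fails and n₀ ≥ 8. We prove 3·3^m ≥ 35m^3 + 18m for all m ≥ 8.
Base step (m = 8): 3·3^m = 19683 and 35m^3 + 18m = 18064, so 19683 ≥ 18064.
Inductive step: suppose the statement holds for some i ≥ 8, so 3·3^i ≥ 35i^3 + 18i.
Then 3·3^(i + 1) = 3·(3·3^i) ≥ 3·(35i^3 + 18i).
Also, for i ≥ 8 we have 3·(35i^3 + 18i) ≥ 35(i+1)^3 + 18(i+1), since 3·(35i^3 + 18i) − (35(i+1)^3 + 18(i+1)) = 70i^3 - 105i^2 - 69i - 53, which is nonnegative for all i ≥ 8.
Combining, 3·3^(i + 1) ≥ 35(i+1)^3 + 18(i+1).
By the principle of mathematical induction, the result holds for all m ≥ 8.
Hence the smallest such n₀ is 8.

n₀ = 8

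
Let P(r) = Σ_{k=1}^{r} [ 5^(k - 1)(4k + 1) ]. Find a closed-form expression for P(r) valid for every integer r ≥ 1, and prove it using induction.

P(r) = 5^r·r

We claim P(r) = 5^r·r for all r ≥ 1.
Base step (r = 1): P(1) = 5, and the closed form gives 5. They agree.
Suppose the result is true for r = k, so P(k) = 5^k·k.
Then P(k+1) = P(k) + (5^k(4k + 5)) = (5^k·k) + (5^k(4k + 5)).
Simplifying, P(k+1) = 5^(k + 1)(k + 1) = 5^(k+1)·(k+1),
which is the closed form with r = k+1.
This completes the induction.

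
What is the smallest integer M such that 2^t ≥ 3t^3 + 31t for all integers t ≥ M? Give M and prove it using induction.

At t = 12: 4096 < 5556, so the inequality fails and M ≥ 13. We prove 2^t ≥ 3t^3 + 31t for all t ≥ 13.
Base step (t = 13): 2^t = 8192 and 3t^3 + 31t = 6994, so 8192 ≥ 6994.
For the inductive step, assume it holds for an arbitrary i ≥ 13, so 2^i ≥ 3i^3 + 31i.
Then 2^(i + 1) = 2·(2^i) ≥ 2·(3i^3 + 31i).
Also, for i ≥ 13 we have 2·(3i^3 + 31i) ≥ 3(i+1)^3 + 31(i+1), since 2·(3i^3 + 31i) − (3(i+1)^3 + 31(i+1)) = 3i^3 - 9i^2 + 22i - 34, which is nonnegative for all i ≥ 13.
Combining, 2^(i + 1) ≥ 3(i+1)^3 + 31(i+1).
Hence, by induction on t, the claim holds for every t ≥ 13.
Hence the smallest such M is 13.

M = 13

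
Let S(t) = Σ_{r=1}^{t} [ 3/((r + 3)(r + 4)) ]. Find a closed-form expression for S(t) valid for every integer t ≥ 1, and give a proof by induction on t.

S(t) = 3t/(4(t + 4))

We claim S(t) = 3t/(4(t + 4)) for all t ≥ 1.
When t = 1: S(1) = 3/20, and the closed form gives 3/20. They agree.
Suppose the result is true for t = r, so S(r) = 3r/(4(r + 4)).
Then S(r+1) = S(r) + (3/((r + 4)(r + 5))) = (3r/(4(r + 4))) + (3/((r + 4)(r + 5))).
Simplifying, S(r+1) = 3(r + 1)/(4(r + 5)) = 3(r+1)/(4((r+1) + 4)),
which is the closed form with t = r+1.
By induction, the statement is established for all t ≥ 1.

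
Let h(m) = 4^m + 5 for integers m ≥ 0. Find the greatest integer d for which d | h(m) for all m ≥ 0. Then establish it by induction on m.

Computing the first values: h(0) = 6 and h(1) = 9; gcd(6, 9) = 3, so d ≤ 3.
We prove 3 | 4^m + 5 for all m ≥ 0 by induction on m.
Base case (m = 0): h(0) = 6 = 3·(2), so 3 | h(0).
For the inductive step, assume it holds for an arbitrary j ≥ 0, i.e. 3 | h(j). Then
h(j+1) = 4^(j+1) + 5 = 4·(4^j + 5) - 15 = 4·h(j) - 15. The first term is divisible by 3 by the inductive hypothesis, and -15 is divisible by 3. Hence 3 | h(j+1).
By induction, the statement is established for all m ≥ 0.
Therefore the largest such d is 3.

d = 3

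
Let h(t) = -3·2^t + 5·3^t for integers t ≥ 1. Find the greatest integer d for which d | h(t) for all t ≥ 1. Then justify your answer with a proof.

Computing the first values: h(1) = 9 and h(2) = 33; gcd(9, 33) = 3, so d ≤ 3.
We prove 3 | -3·2^t + 5·3^t for all t ≥ 1 by induction on t.
Base case (t = 1): h(1) = 9 = 3·(3), so 3 | h(1).
For the inductive step, assume it holds for an arbitrary m ≥ 1, i.e. 3 | h(m). Then
h(m+1) − 3·h(m) = (-3·2^(m+1) + 5·3^(m+1)) − 3·(-3·2^m + 5·3^m) = (-3)·2^m·(2 − 3) = (3)·2^m. Since 3 | h(m) by the inductive hypothesis, 3 | 3·h(m); and 3 | 3 since 3 = 3·1. Therefore 3 | h(m+1).
By the principle of mathematical induction, the result holds for all t ≥ 1.
Therefore the largest such d is 3.

d = 3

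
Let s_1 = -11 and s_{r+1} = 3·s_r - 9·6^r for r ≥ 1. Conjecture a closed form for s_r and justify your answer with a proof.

Computing the first terms: s_1 = -11, s_2 = -87, s_3 = -585. This suggests s_r = 7·3^(r - 1) - 3·6^r.
When r = 1: the formula gives -11 = -11 = s_1.
Inductive step: assume the claim holds for r = k, so s_k = 7·3^(k - 1) - 3·6^k.
Then s_{k+1} = 3·s_k - 9·6^k = 3·(7·3^(k - 1) - 3·6^k) - 9·6^k = 7·3^k - 3·6^(k + 1) = 7·3^((k+1) - 1) - 3·6^(k+1),
which is the claimed formula at r = k+1.
This completes the induction.

s_r = 7·3^(r - 1) - 3·6^r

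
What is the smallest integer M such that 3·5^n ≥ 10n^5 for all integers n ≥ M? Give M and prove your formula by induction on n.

M = 7

At n = 6: 46875 < 77760, so the inequality fails and M ≥ 7. We prove 3·5^n ≥ 10n^5 for all n ≥ 7.
Base case (n = 7): 3·5^n = 234375 and 10n^5 = 168070, so 234375 ≥ 168070.
Inductive step: assume the claim holds for n = p, so 3·5^p ≥ 10p^5.
Then 3·5^(p + 1) = 5·(3·5^p) ≥ 5·(10p^5).
Also, for p ≥ 7 we have 5·(10p^5) ≥ 10(p+1)^5, since 5 ≥ (1 + 1/p)^5 for all p ≥ 7.
Combining, 3·5^(p + 1) ≥ 10(p+1)^5.
By the principle of mathematical induction, the result holds for all n ≥ 7.
Hence the smallest such M is 7.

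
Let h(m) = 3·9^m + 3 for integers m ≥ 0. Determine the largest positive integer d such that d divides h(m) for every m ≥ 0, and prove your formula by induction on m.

d = 6

Computing the first values: h(0) = 6 and h(1) = 30; gcd(6, 30) = 6, so d ≤ 6.
We prove 6 | 3·9^m + 3 for all m ≥ 0 by induction on m.
For the base case m = 0: h(0) = 6 = 6·(1), so 6 | h(0).
Suppose the result is true for m = i, i.e. 6 | h(i). Then
h(i+1) = 3·9^(i+1) + 3 = 9·(3·9^i + 3) - 24 = 9·h(i) - 24. The first term is divisible by 6 by the inductive hypothesis, and -24 is divisible by 6. Hence 6 | h(i+1).
Hence, by induction on m, the claim holds for every m ≥ 0.
Therefore the largest such d is 6.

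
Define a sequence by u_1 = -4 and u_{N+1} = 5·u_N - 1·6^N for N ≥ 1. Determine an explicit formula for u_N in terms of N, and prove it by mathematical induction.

Computing the first terms: u_1 = -4, u_2 = -26, u_3 = -166. This suggests u_N = 2·5^(N - 1) - 6^N.
Base case (N = 1): the formula gives -4 = -4 = u_1.
Inductive step: assume the claim holds for N = r, so u_r = 2·5^(r - 1) - 6^r.
Then u_{r+1} = 5·u_r - 1·6^r = 5·(2·5^(r - 1) - 6^r) - 1·6^r = 2·5^r - 6^(r + 1) = 2·5^((r+1) - 1) - 6^(r+1),
which is the claimed formula at N = r+1.
By the principle of mathematical induction, the result holds for all N ≥ 1.

u_N = 2·5^(N - 1) - 6^N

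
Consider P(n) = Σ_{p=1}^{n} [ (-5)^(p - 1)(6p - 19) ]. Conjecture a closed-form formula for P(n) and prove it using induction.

P(n) = (-5)^n(-n + 3) - 3

We claim P(n) = (-5)^n(-n + 3) - 3 for all n ≥ 1.
Base step (n = 1): P(1) = -13, and the closed form gives -13. They agree.
Suppose the result is true for n = p, so P(p) = (-5)^p(-p + 3) - 3.
Then P(p+1) = P(p) + ((-5)^p(6p - 13)) = ((-5)^p(-p + 3) - 3) + ((-5)^p(6p - 13)).
Simplifying, P(p+1) = 5(-5)^p·p - 10(-5)^p - 3 = (-5)^(p+1)(-(p+1) + 3) - 3,
which is the closed form with n = p+1.
This completes the induction.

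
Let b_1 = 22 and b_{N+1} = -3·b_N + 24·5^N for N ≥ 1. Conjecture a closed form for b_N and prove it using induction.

b_N = 7(-3)^(N - 1) + 3·5^N

Computing the first terms: b_1 = 22, b_2 = 54, b_3 = 438. This suggests b_N = 7(-3)^(N - 1) + 3·5^N.
Base case (N = 1): the formula gives 22 = 22 = b_1.
Inductive step: assume the claim holds for N = p, so b_p = 7(-3)^(p - 1) + 3·5^p.
Then b_{p+1} = -3·b_p + 24·5^p = -3·(7(-3)^(p - 1) + 3·5^p) + 24·5^p = 7(-3)^p + 3·5^(p + 1) = 7(-3)^((p+1) - 1) + 3·5^(p+1),
which is the claimed formula at N = p+1.
This completes the induction.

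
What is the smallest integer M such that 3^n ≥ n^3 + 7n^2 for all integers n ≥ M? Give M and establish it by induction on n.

At n = 5: 243 < 300, so the inequality fails and M ≥ 6. We prove 3^n ≥ n^3 + 7n^2 for all n ≥ 6.
For the base case n = 6: 3^n = 729 and n^3 + 7n^2 = 468, so 729 ≥ 468.
Inductive step: suppose the statement holds for some m ≥ 6, so 3^m ≥ m^3 + 7m^2.
Then 3^(m + 1) = 3·(3^m) ≥ 3·(m^3 + 7m^2).
Also, for m ≥ 6 we have 3·(m^3 + 7m^2) ≥ (m+1)^3 + 7(m+1)^2, since 3·(m^3 + 7m^2) − ((m+1)^3 + 7(m+1)^2) = 2m^3 + 11m^2 - 17m - 8, which is nonnegative for all m ≥ 6.
Combining, 3^(m + 1) ≥ (m+1)^3 + 7(m+1)^2.
By induction, the statement is established for all n ≥ 6.
Hence the smallest such M is 6.

M = 6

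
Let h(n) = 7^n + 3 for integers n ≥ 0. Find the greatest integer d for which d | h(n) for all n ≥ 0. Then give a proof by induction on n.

Computing the first values: h(0) = 4 and h(1) = 10; gcd(4, 10) = 2, so d ≤ 2.
We prove 2 | 7^n + 3 for all n ≥ 0 by induction on n.
Base step (n = 0): h(0) = 4 = 2·(2), so 2 | h(0).
For the inductive step, assume it holds for an arbitrary k ≥ 0, i.e. 2 | h(k). Then
h(k+1) = 7^(k+1) + 3 = 7·(7^k + 3) - 18 = 7·h(k) - 18. The first term is divisible by 2 by the inductive hypothesis, and -18 is divisible by 2. Hence 2 | h(k+1).
By the principle of mathematical induction, the result holds for all n ≥ 0.
Therefore the largest such d is 2.

d = 2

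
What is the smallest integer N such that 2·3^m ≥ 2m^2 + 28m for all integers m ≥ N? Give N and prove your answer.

N = 4

At m = 3: 54 < 102, so the inequality fails and N ≥ 4. We prove 2·3^m ≥ 2m^2 + 28m for all m ≥ 4.
For the base case m = 4: 2·3^m = 162 and 2m^2 + 28m = 144, so 162 ≥ 144.
Suppose the result is true for m = k, so 2·3^k ≥ 2k^2 + 28k.
Then 2·3^(k + 1) = 3·(2·3^k) ≥ 3·(2k^2 + 28k).
Also, for k ≥ 4 we have 3·(2k^2 + 28k) ≥ 2(k+1)^2 + 28(k+1), since 3·(2k^2 + 28k) − (2(k+1)^2 + 28(k+1)) = 4k^2 + 52k - 30, which is nonnegative for all k ≥ 4.
Combining, 2·3^(k + 1) ≥ 2(k+1)^2 + 28(k+1).
By the principle of mathematical induction, the result holds for all m ≥ 4.
Hence the smallest such N is 4.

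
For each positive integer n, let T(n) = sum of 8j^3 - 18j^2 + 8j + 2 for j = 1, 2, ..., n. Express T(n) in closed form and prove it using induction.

We claim T(n) = n(n - 1)(2n^2 - 3) for all n ≥ 1.
For the base case n = 1: T(1) = 0, and the closed form gives 0. They agree.
Suppose the result is true for n = j, so T(j) = j(2j^3 - 2j^2 - 3j + 3).
Then T(j+1) = T(j) + (2j(4j^2 + 3j - 2)) = (j(2j^3 - 2j^2 - 3j + 3)) + (2j(4j^2 + 3j - 2)).
Simplifying, T(j+1) = j(j + 1)(2j^2 + 4j - 1) = (j+1)((j+1) - 1)(2(j+1)^2 - 3),
which is the closed form with n = j+1.
By induction, the statement is established for all n ≥ 1.

T(n) = n(n - 1)(2n^2 - 3)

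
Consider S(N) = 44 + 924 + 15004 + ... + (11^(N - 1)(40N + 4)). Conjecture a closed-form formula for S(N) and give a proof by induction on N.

S(N) = 4·11^N·N

We claim S(N) = 4·11^N·N for all N ≥ 1.
For the base case N = 1: S(1) = 44, and the closed form gives 44. They agree.
Inductive step: assume the claim holds for N = p, so S(p) = 4·11^p·p.
Then S(p+1) = S(p) + (11^p(40p + 44)) = (4·11^p·p) + (11^p(40p + 44)).
Simplifying, S(p+1) = 44·11^p(p + 1) = 4·11^(p+1)·(p+1),
which is the closed form with N = p+1.
By induction, the statement is established for all N ≥ 1.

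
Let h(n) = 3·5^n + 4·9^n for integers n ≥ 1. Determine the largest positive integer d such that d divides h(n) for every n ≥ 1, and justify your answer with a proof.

Computing the first values: h(1) = 51 and h(2) = 399; gcd(51, 399) = 3, so d ≤ 3.
We prove 3 | 3·5^n + 4·9^n for all n ≥ 1 by induction on n.
For the base case n = 1: h(1) = 51 = 3·(17), so 3 | h(1).
For the inductive step, assume it holds for an arbitrary j ≥ 1, i.e. 3 | h(j). Then
h(j+1) − 9·h(j) = (3·5^(j+1) + 4·9^(j+1)) − 9·(3·5^j + 4·9^j) = (3)·5^j·(5 − 9) = (-12)·5^j. Since 3 | h(j) by the inductive hypothesis, 3 | 9·h(j); and 3 | -12 since -12 = 3·-4. Therefore 3 | h(j+1).
Hence, by induction on n, the claim holds for every n ≥ 1.
Therefore the largest such d is 3.

d = 3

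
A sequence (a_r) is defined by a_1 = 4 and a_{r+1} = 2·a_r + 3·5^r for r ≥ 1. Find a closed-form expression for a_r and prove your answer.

Computing the first terms: a_1 = 4, a_2 = 23, a_3 = 121. This suggests a_r = -2^(r - 1) + 5^r.
For the base case r = 1: the formula gives 4 = 4 = a_1.
Inductive step: assume the claim holds for r = k, so a_k = -2^(k - 1) + 5^k.
Then a_{k+1} = 2·a_k + 3·5^k = 2·(-2^(k - 1) + 5^k) + 3·5^k = -2^k + 5^(k + 1) = -2^((k+1) - 1) + 5^(k+1),
which is the claimed formula at r = k+1.
By induction, the statement is established for all r ≥ 1.

a_r = -2^(r - 1) + 5^r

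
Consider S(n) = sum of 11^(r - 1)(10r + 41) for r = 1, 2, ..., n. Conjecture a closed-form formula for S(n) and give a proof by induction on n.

S(n) = 11^n(n + 4) - 4

We claim S(n) = 11^n(n + 4) - 4 for all n ≥ 1.
Base step (n = 1): S(1) = 51, and the closed form gives 51. They agree.
For the inductive step, assume it holds for an arbitrary r ≥ 1, so S(r) = 11^r(r + 4) - 4.
Then S(r+1) = S(r) + (11^r(10r + 51)) = (11^r(r + 4) - 4) + (11^r(10r + 51)).
Simplifying, S(r+1) = 11·11^r·r + 55·11^r - 4 = 11^(r+1)((r+1) + 4) - 4,
which is the closed form with n = r+1.
Hence, by induction on n, the claim holds for every n ≥ 1.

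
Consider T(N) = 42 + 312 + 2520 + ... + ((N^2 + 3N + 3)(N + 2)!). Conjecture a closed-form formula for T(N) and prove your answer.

We claim T(N) = (N + 1)(N + 3)! - 6 for all N ≥ 1.
Base step (N = 1): T(1) = 42, and the closed form gives 42. They agree.
Inductive step: assume the claim holds for N = m, so T(m) = (m + 1)(m + 3)! - 6.
Then T(m+1) = T(m) + ((m^2 + 5m + 7)(m + 3)!) = ((m + 1)(m + 3)! - 6) + ((m^2 + 5m + 7)(m + 3)!).
Simplifying, T(m+1) = ((m+1) + 1)((m+1) + 3)! - 6,
which is the closed form with N = m+1.
This completes the induction.

T(N) = (N + 1)(N + 3)! - 6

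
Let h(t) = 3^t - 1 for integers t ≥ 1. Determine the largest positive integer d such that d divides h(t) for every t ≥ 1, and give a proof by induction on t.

Computing the first values: h(1) = 2 and h(2) = 8; gcd(2, 8) = 2, so d ≤ 2.
We prove 2 | 3^t - 1 for all t ≥ 1 by induction on t.
Base step (t = 1): h(1) = 2 = 2·(1), so 2 | h(1).
Inductive step: assume the claim holds for t = r, i.e. 2 | h(r). Then
3^{r+1} − 1^{r+1} = 3·3^r − 1·1^r = 3·(3^r − 1^r) + (2)·1^r. The first term is divisible by 2 by the inductive hypothesis, and the second term (2)·1^r is divisible by 2 since 2 | 2. Hence 2 | h(r+1).
By the principle of mathematical induction, the result holds for all t ≥ 1.
Therefore the largest such d is 2.

d = 2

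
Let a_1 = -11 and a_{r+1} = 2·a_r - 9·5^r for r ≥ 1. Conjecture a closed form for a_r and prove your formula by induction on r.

a_r = 2^(r + 1) - 3·5^r

Computing the first terms: a_1 = -11, a_2 = -67, a_3 = -359. This suggests a_r = 2^(r + 1) - 3·5^r.
Base case (r = 1): the formula gives -11 = -11 = a_1.
Inductive step: suppose the statement holds for some i ≥ 1, so a_i = 2^(i + 1) - 3·5^i.
Then a_{i+1} = 2·a_i - 9·5^i = 2·(2^(i + 1) - 3·5^i) - 9·5^i = 2^(i + 2) - 3·5^(i + 1) = 2^((i+1) + 1) - 3·5^(i+1),
which is the claimed formula at r = i+1.
This completes the induction.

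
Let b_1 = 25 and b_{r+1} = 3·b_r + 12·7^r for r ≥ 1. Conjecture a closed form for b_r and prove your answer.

b_r = 4·3^(r - 1) + 3·7^r

Computing the first terms: b_1 = 25, b_2 = 159, b_3 = 1065. This suggests b_r = 4·3^(r - 1) + 3·7^r.
Base case (r = 1): the formula gives 25 = 25 = b_1.
For the inductive step, assume it holds for an arbitrary i ≥ 1, so b_i = 4·3^(i - 1) + 3·7^i.
Then b_{i+1} = 3·b_i + 12·7^i = 3·(4·3^(i - 1) + 3·7^i) + 12·7^i = 4·3^i + 3·7^(i + 1) = 4·3^((i+1) - 1) + 3·7^(i+1),
which is the claimed formula at r = i+1.
Hence, by induction on r, the claim holds for every r ≥ 1.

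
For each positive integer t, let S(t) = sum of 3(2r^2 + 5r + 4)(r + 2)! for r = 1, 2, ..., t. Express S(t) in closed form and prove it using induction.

S(t) = (6t + 3)(t + 3)! - 18

We claim S(t) = (6t + 3)(t + 3)! - 18 for all t ≥ 1.
When t = 1: S(1) = 198, and the closed form gives 198. They agree.
Inductive step: assume the claim holds for t = r, so S(r) = (6r + 3)(r + 3)! - 18.
Then S(r+1) = S(r) + (3(2r^2 + 9r + 11)(r + 3)!) = ((6r + 3)(r + 3)! - 18) + (3(2r^2 + 9r + 11)(r + 3)!).
Simplifying, S(r+1) = (6(r+1) + 3)((r+1) + 3)! - 18,
which is the closed form with t = r+1.
This completes the induction.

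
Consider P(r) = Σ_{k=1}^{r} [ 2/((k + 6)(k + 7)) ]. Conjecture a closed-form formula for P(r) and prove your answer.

We claim P(r) = 2r/(7(r + 7)) for all r ≥ 1.
Base case (r = 1): P(1) = 1/28, and the closed form gives 1/28. They agree.
Inductive step: suppose the statement holds for some k ≥ 1, so P(k) = 2k/(7(k + 7)).
Then P(k+1) = P(k) + (2/((k + 7)(k + 8))) = (2k/(7(k + 7))) + (2/((k + 7)(k + 8))).
Simplifying, P(k+1) = 2(k + 1)/(7(k + 8)) = 2(k+1)/(7((k+1) + 7)),
which is the closed form with r = k+1.
Hence, by induction on r, the claim holds for every r ≥ 1.

P(r) = 2r/(7(r + 7))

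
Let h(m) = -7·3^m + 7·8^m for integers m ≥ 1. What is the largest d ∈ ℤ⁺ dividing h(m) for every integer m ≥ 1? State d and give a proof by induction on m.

d = 35

Computing the first values: h(1) = 35 and h(2) = 385; gcd(35, 385) = 35, so d ≤ 35.
We prove 35 | -7·3^m + 7·8^m for all m ≥ 1 by induction on m.
When m = 1: h(1) = 35 = 35·(1), so 35 | h(1).
For the inductive step, assume it holds for an arbitrary j ≥ 1, i.e. 35 | h(j). Then
h(j+1) − 8·h(j) = (-7·3^(j+1) + 7·8^(j+1)) − 8·(-7·3^j + 7·8^j) = (-7)·3^j·(3 − 8) = (35)·3^j. Since 35 | h(j) by the inductive hypothesis, 35 | 8·h(j); and 35 | 35 since 35 = 35·1. Therefore 35 | h(j+1).
Hence, by induction on m, the claim holds for every m ≥ 1.
Therefore the largest such d is 35.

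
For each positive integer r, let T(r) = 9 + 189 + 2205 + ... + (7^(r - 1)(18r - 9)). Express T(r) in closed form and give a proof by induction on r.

T(r) = 7^r(3r - 2) + 2

We claim T(r) = 7^r(3r - 2) + 2 for all r ≥ 1.
Base case (r = 1): T(1) = 9, and the closed form gives 9. They agree.
Inductive step: suppose the statement holds for some i ≥ 1, so T(i) = 7^i(3i - 2) + 2.
Then T(i+1) = T(i) + (7^i(18i + 9)) = (7^i(3i - 2) + 2) + (7^i(18i + 9)).
Simplifying, T(i+1) = 21·7^i·i + 7·7^i + 2 = 7^(i+1)(3(i+1) - 2) + 2,
which is the closed form with r = i+1.
By the principle of mathematical induction, the result holds for all r ≥ 1.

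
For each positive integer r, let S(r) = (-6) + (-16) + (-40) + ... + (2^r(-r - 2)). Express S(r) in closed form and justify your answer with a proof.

S(r) = -2·2^r(r + 1) + 2

We claim S(r) = -2·2^r(r + 1) + 2 for all r ≥ 1.
Base step (r = 1): S(1) = -6, and the closed form gives -6. They agree.
Inductive step: assume the claim holds for r = m, so S(m) = -2·2^m(m + 1) + 2.
Then S(m+1) = S(m) + (2^(m + 1)(-m - 3)) = (-2·2^m(m + 1) + 2) + (2^(m + 1)(-m - 3)).
Simplifying, S(m+1) = -4·2^m·m - 8·2^m + 2 = -2·2^(m+1)((m+1) + 1) + 2,
which is the closed form with r = m+1.
By induction, the statement is established for all r ≥ 1.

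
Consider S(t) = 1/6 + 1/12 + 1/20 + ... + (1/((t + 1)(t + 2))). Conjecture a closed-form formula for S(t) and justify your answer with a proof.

S(t) = t/(2(t + 2))

We claim S(t) = t/(2(t + 2)) for all t ≥ 1.
For the base case t = 1: S(1) = 1/6, and the closed form gives 1/6. They agree.
Inductive step: suppose the statement holds for some i ≥ 1, so S(i) = i/(2(i + 2)).
Then S(i+1) = S(i) + (1/((i + 2)(i + 3))) = (i/(2(i + 2))) + (1/((i + 2)(i + 3))).
Simplifying, S(i+1) = (i + 1)/(2(i + 3)) = (i+1)/(2((i+1) + 2)),
which is the closed form with t = i+1.
Hence, by induction on t, the claim holds for every t ≥ 1.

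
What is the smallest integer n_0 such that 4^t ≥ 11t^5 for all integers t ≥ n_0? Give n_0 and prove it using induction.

n_0 = 11

At t = 10: 1048576 < 1100000, so the inequality fails and n_0 ≥ 11. We prove 4^t ≥ 11t^5 for all t ≥ 11.
When t = 11: 4^t = 4194304 and 11t^5 = 1771561, so 4194304 ≥ 1771561.
For the inductive step, assume it holds for an arbitrary j ≥ 11, so 4^j ≥ 11j^5.
Then 4^(j + 1) = 4·(4^j) ≥ 4·(11j^5).
Also, for j ≥ 11 we have 4·(11j^5) ≥ 11(j+1)^5, since 4 ≥ (1 + 1/j)^5 for all j ≥ 11.
Combining, 4^(j + 1) ≥ 11(j+1)^5.
By induction, the statement is established for all t ≥ 11.
Hence the smallest such n_0 is 11.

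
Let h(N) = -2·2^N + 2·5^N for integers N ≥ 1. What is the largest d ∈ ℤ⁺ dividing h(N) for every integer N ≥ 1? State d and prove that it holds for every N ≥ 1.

d = 6

Computing the first values: h(1) = 6 and h(2) = 42; gcd(6, 42) = 6, so d ≤ 6.
We prove 6 | -2·2^N + 2·5^N for all N ≥ 1 by induction on N.
For the base case N = 1: h(1) = 6 = 6·(1), so 6 | h(1).
For the inductive step, assume it holds for an arbitrary i ≥ 1, i.e. 6 | h(i). Then
h(i+1) − 5·h(i) = (-2·2^(i+1) + 2·5^(i+1)) − 5·(-2·2^i + 2·5^i) = (-2)·2^i·(2 − 5) = (6)·2^i. Since 6 | h(i) by the inductive hypothesis, 6 | 5·h(i); and 6 | 6 since 6 = 6·1. Therefore 6 | h(i+1).
By the principle of mathematical induction, the result holds for all N ≥ 1.
Therefore the largest such d is 6.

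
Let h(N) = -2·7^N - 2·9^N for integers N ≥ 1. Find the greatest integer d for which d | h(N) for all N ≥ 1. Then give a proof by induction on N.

d = 4

Computing the first values: h(1) = -32 and h(2) = -260; gcd(-32, -260) = 4, so d ≤ 4.
We prove 4 | -2·7^N - 2·9^N for all N ≥ 1 by induction on N.
When N = 1: h(1) = -32 = 4·(-8), so 4 | h(1).
Inductive step: suppose the statement holds for some p ≥ 1, i.e. 4 | h(p). Then
h(p+1) − 9·h(p) = (-2·7^(p+1) - 2·9^(p+1)) − 9·(-2·7^p - 2·9^p) = (-2)·7^p·(7 − 9) = (4)·7^p. Since 4 | h(p) by the inductive hypothesis, 4 | 9·h(p); and 4 | 4 since 4 = 4·1. Therefore 4 | h(p+1).
Hence, by induction on N, the claim holds for every N ≥ 1.
Therefore the largest such d is 4.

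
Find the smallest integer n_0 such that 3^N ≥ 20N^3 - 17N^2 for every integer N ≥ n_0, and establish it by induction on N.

n_0 = 9

At N = 8: 6561 < 9152, so the inequality fails and n_0 ≥ 9. We prove 3^N ≥ 20N^3 - 17N^2 for all N ≥ 9.
Base case (N = 9): 3^N = 19683 and 20N^3 - 17N^2 = 13203, so 19683 ≥ 13203.
Inductive step: suppose the statement holds for some j ≥ 9, so 3^j ≥ 20j^3 - 17j^2.
Then 3^(j + 1) = 3·(3^j) ≥ 3·(20j^3 - 17j^2).
Also, for j ≥ 9 we have 3·(20j^3 - 17j^2) ≥ 20(j+1)^3 - 17(j+1)^2, since 3·(20j^3 - 17j^2) − (20(j+1)^3 - 17(j+1)^2) = 40j^3 - 94j^2 - 26j - 3, which is nonnegative for all j ≥ 9.
Combining, 3^(j + 1) ≥ 20(j+1)^3 - 17(j+1)^2.
By induction, the statement is established for all N ≥ 9.
Hence the smallest such n_0 is 9.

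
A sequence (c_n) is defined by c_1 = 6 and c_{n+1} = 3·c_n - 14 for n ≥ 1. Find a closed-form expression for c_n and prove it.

Computing the first terms: c_1 = 6, c_2 = 4, c_3 = -2. This suggests c_n = -3^(n - 1) + 7.
For the base case n = 1: the formula gives 6 = 6 = c_1.
Inductive step: assume the claim holds for n = j, so c_j = -3^(j - 1) + 7.
Then c_{j+1} = 3·c_j - 14 = 3·(-3^(j - 1) + 7) - 14 = -3^j + 7 = -3^((j+1) - 1) + 7,
which is the claimed formula at n = j+1.
By the principle of mathematical induction, the result holds for all n ≥ 1.

c_n = -3^(n - 1) + 7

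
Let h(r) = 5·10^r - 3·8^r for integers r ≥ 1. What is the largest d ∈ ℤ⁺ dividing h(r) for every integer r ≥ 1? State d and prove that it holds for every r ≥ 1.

d = 2

Computing the first values: h(1) = 26 and h(2) = 308; gcd(26, 308) = 2, so d ≤ 2.
We prove 2 | 5·10^r - 3·8^r for all r ≥ 1 by induction on r.
For the base case r = 1: h(1) = 26 = 2·(13), so 2 | h(1).
For the inductive step, assume it holds for an arbitrary p ≥ 1, i.e. 2 | h(p). Then
h(p+1) − 10·h(p) = (5·10^(p+1) - 3·8^(p+1)) − 10·(5·10^p - 3·8^p) = (-3)·8^p·(8 − 10) = (6)·8^p. Since 2 | h(p) by the inductive hypothesis, 2 | 10·h(p); and 2 | 6 since 6 = 2·3. Therefore 2 | h(p+1).
This completes the induction.
Therefore the largest such d is 2.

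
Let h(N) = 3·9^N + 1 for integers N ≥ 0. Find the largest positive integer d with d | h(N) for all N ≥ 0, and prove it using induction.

Computing the first values: h(0) = 4 and h(1) = 28; gcd(4, 28) = 4, so d ≤ 4.
We prove 4 | 3·9^N + 1 for all N ≥ 0 by induction on N.
Base case (N = 0): h(0) = 4 = 4·(1), so 4 | h(0).
Suppose the result is true for N = k, i.e. 4 | h(k). Then
h(k+1) = 3·9^(k+1) + 1 = 9·(3·9^k + 1) - 8 = 9·h(k) - 8. The first term is divisible by 4 by the inductive hypothesis, and -8 is divisible by 4. Hence 4 | h(k+1).
By the principle of mathematical induction, the result holds for all N ≥ 0.
Therefore the largest such d is 4.

d = 4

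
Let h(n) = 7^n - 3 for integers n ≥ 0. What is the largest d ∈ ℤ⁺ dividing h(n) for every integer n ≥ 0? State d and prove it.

Computing the first values: h(0) = -2 and h(1) = 4; gcd(-2, 4) = 2, so d ≤ 2.
We prove 2 | 7^n - 3 for all n ≥ 0 by induction on n.
Base case (n = 0): h(0) = -2 = 2·(-1), so 2 | h(0).
For the inductive step, assume it holds for an arbitrary m ≥ 0, i.e. 2 | h(m). Then
h(m+1) = 7^(m+1) - 3 = 7·(7^m - 3) + 18 = 7·h(m) + 18. The first term is divisible by 2 by the inductive hypothesis, and 18 is divisible by 2. Hence 2 | h(m+1).
This completes the induction.
Therefore the largest such d is 2.

d = 2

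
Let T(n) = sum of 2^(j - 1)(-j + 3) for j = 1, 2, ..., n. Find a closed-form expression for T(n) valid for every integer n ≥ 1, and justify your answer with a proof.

T(n) = 2^n(-n + 4) - 4

We claim T(n) = 2^n(-n + 4) - 4 for all n ≥ 1.
Base step (n = 1): T(1) = 2, and the closed form gives 2. They agree.
Suppose the result is true for n = j, so T(j) = 2^j(-j + 4) - 4.
Then T(j+1) = T(j) + (2^j(-j + 2)) = (2^j(-j + 4) - 4) + (2^j(-j + 2)).
Simplifying, T(j+1) = -2·2^j·j + 6·2^j - 4 = 2^(j+1)(-(j+1) + 4) - 4,
which is the closed form with n = j+1.
Hence, by induction on n, the claim holds for every n ≥ 1.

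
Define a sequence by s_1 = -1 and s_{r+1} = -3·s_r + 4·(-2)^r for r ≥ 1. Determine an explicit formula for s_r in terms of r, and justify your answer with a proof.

Computing the first terms: s_1 = -1, s_2 = -5, s_3 = 31. This suggests s_r = (-2)^(r + 2) + 7(-3)^(r - 1).
Base case (r = 1): the formula gives -1 = -1 = s_1.
Suppose the result is true for r = p, so s_p = (-2)^(p + 2) + 7(-3)^(p - 1).
Then s_{p+1} = -3·s_p + 4·(-2)^p = -3·((-2)^(p + 2) + 7(-3)^(p - 1)) + 4·(-2)^p = (-2)^(p + 3) + 7(-3)^p = (-2)^((p+1) + 2) + 7(-3)^((p+1) - 1),
which is the claimed formula at r = p+1.
By the principle of mathematical induction, the result holds for all r ≥ 1.

s_r = (-2)^(r + 2) + 7(-3)^(r - 1)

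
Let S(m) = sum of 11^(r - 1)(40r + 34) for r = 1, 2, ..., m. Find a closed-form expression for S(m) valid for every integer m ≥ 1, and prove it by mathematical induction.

We claim S(m) = 11^m(4m + 3) - 3 for all m ≥ 1.
When m = 1: S(1) = 74, and the closed form gives 74. They agree.
Inductive step: suppose the statement holds for some r ≥ 1, so S(r) = 11^r(4r + 3) - 3.
Then S(r+1) = S(r) + (11^r(40r + 74)) = (11^r(4r + 3) - 3) + (11^r(40r + 74)).
Simplifying, S(r+1) = 44·11^r·r + 77·11^r - 3 = 11^(r+1)(4(r+1) + 3) - 3,
which is the closed form with m = r+1.
Hence, by induction on m, the claim holds for every m ≥ 1.

S(m) = 11^m(4m + 3) - 3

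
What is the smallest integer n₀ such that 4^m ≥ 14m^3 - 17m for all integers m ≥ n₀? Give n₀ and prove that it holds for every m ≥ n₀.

At m = 5: 1024 < 1665, so the inequality fails and n₀ ≥ 6. We prove 4^m ≥ 14m^3 - 17m for all m ≥ 6.
Base step (m = 6): 4^m = 4096 and 14m^3 - 17m = 2922, so 4096 ≥ 2922.
For the inductive step, assume it holds for an arbitrary j ≥ 6, so 4^j ≥ 14j^3 - 17j.
Then 4^(j + 1) = 4·(4^j) ≥ 4·(14j^3 - 17j).
Also, for j ≥ 6 we have 4·(14j^3 - 17j) ≥ 14(j+1)^3 - 17(j+1), since 4·(14j^3 - 17j) − (14(j+1)^3 - 17(j+1)) = 42j^3 - 42j^2 - 93j + 3, which is nonnegative for all j ≥ 6.
Combining, 4^(j + 1) ≥ 14(j+1)^3 - 17(j+1).
Hence, by induction on m, the claim holds for every m ≥ 6.
Hence the smallest such n₀ is 6.

n₀ = 6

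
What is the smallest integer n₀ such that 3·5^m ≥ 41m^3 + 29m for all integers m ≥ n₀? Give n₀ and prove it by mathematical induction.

n₀ = 5

At m = 4: 1875 < 2740, so the inequality fails and n₀ ≥ 5. We prove 3·5^m ≥ 41m^3 + 29m for all m ≥ 5.
For the base case m = 5: 3·5^m = 9375 and 41m^3 + 29m = 5270, so 9375 ≥ 5270.
For the inductive step, assume it holds for an arbitrary k ≥ 5, so 3·5^k ≥ 41k^3 + 29k.
Then 3·5^(k + 1) = 5·(3·5^k) ≥ 5·(41k^3 + 29k).
Also, for k ≥ 5 we have 5·(41k^3 + 29k) ≥ 41(k+1)^3 + 29(k+1), since 5·(41k^3 + 29k) − (41(k+1)^3 + 29(k+1)) = 164k^3 - 123k^2 - 7k - 70, which is nonnegative for all k ≥ 5.
Combining, 3·5^(k + 1) ≥ 41(k+1)^3 + 29(k+1).
By the principle of mathematical induction, the result holds for all m ≥ 5.
Hence the smallest such n₀ is 5.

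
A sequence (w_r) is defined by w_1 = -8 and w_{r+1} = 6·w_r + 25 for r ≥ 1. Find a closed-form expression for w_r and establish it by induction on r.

w_r = -3·6^(r - 1) - 5

Computing the first terms: w_1 = -8, w_2 = -23, w_3 = -113. This suggests w_r = -3·6^(r - 1) - 5.
Base step (r = 1): the formula gives -8 = -8 = w_1.
For the inductive step, assume it holds for an arbitrary i ≥ 1, so w_i = -3·6^(i - 1) - 5.
Then w_{i+1} = 6·w_i + 25 = 6·(-3·6^(i - 1) - 5) + 25 = -3·6^i - 5 = -3·6^((i+1) - 1) - 5,
which is the claimed formula at r = i+1.
Hence, by induction on r, the claim holds for every r ≥ 1.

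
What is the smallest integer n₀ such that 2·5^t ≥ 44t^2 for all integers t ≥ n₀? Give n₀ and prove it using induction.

n₀ = 4

At t = 3: 250 < 396, so the inequality fails and n₀ ≥ 4. We prove 2·5^t ≥ 44t^2 for all t ≥ 4.
When t = 4: 2·5^t = 1250 and 44t^2 = 704, so 1250 ≥ 704.
Inductive step: suppose the statement holds for some j ≥ 4, so 2·5^j ≥ 44j^2.
Then 2·5^(j + 1) = 5·(2·5^j) ≥ 5·(44j^2).
Also, for j ≥ 4 we have 5·(44j^2) ≥ 44(j+1)^2, since 5 ≥ (1 + 1/j)^2 for all j ≥ 4.
Combining, 2·5^(j + 1) ≥ 44(j+1)^2.
Hence, by induction on t, the claim holds for every t ≥ 4.
Hence the smallest such n₀ is 4.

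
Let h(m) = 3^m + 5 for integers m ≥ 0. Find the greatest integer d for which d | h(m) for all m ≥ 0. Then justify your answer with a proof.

Computing the first values: h(0) = 6 and h(1) = 8; gcd(6, 8) = 2, so d ≤ 2.
We prove 2 | 3^m + 5 for all m ≥ 0 by induction on m.
Base case (m = 0): h(0) = 6 = 2·(3), so 2 | h(0).
Suppose the result is true for m = j, i.e. 2 | h(j). Then
h(j+1) = 3^(j+1) + 5 = 3·(3^j + 5) - 10 = 3·h(j) - 10. The first term is divisible by 2 by the inductive hypothesis, and -10 is divisible by 2. Hence 2 | h(j+1).
Hence, by induction on m, the claim holds for every m ≥ 0.
Therefore the largest such d is 2.

d = 2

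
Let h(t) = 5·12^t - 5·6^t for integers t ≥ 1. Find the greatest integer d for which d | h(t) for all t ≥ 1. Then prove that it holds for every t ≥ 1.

d = 30

Computing the first values: h(1) = 30 and h(2) = 540; gcd(30, 540) = 30, so d ≤ 30.
We prove 30 | 5·12^t - 5·6^t for all t ≥ 1 by induction on t.
Base case (t = 1): h(1) = 30 = 30·(1), so 30 | h(1).
For the inductive step, assume it holds for an arbitrary m ≥ 1, i.e. 30 | h(m). Then
h(m+1) − 12·h(m) = (5·12^(m+1) - 5·6^(m+1)) − 12·(5·12^m - 5·6^m) = (-5)·6^m·(6 − 12) = (30)·6^m. Since 30 | h(m) by the inductive hypothesis, 30 | 12·h(m); and 30 | 30 since 30 = 30·1. Therefore 30 | h(m+1).
By induction, the statement is established for all t ≥ 1.
Therefore the largest such d is 30.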